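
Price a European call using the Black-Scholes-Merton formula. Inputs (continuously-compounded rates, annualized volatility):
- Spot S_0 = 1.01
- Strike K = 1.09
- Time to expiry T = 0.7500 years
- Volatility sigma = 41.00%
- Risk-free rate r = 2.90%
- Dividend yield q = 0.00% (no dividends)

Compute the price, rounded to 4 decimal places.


Answer: Price = 0.1197

Derivation:
d1 = (ln(S/K) + (r - q + 0.5*sigma^2) * T) / (sigma * sqrt(T)) = 0.02410827
d2 = d1 - sigma * sqrt(T) = -0.33096214
exp(-rT) = 0.97848483; exp(-qT) = 1.00000000
C = S_0 * exp(-qT) * N(d1) - K * exp(-rT) * N(d2)
N(d1) = 0.50961688; N(d2) = 0.37033654
C = 1.0100 * 1.00000000 * 0.50961688 - 1.0900 * 0.97848483 * 0.37033654 = 0.1197


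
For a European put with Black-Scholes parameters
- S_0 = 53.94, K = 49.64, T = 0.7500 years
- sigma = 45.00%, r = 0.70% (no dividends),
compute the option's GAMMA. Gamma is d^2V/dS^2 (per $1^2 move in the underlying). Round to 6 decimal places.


d1 = 0.4214986885; d2 = 0.0317872568
phi(d1) = 0.3650324207; exp(-qT) = 1.0000000000; exp(-rT) = 0.9947637572
Gamma = exp(-qT) * phi(d1) / (S * sigma * sqrt(T)) = 1.0000000000 * 0.3650324207 / (53.9400 * 0.4500 * 0.8660254038) = 0.017365

Answer: Gamma = 0.017365


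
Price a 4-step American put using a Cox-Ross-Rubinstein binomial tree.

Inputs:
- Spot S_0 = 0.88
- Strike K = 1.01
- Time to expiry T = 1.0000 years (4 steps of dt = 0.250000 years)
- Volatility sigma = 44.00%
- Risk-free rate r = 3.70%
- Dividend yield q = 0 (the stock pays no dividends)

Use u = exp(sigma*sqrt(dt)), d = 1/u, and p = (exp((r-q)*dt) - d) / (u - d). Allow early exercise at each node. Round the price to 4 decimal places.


dt = T/N = 0.250000
u = exp(sigma*sqrt(dt)) = 1.246077; d = 1/u = 0.802519
p = (exp((r-q)*dt) - d) / (u - d) = 0.466172
Discount per step: exp(-r*dt) = 0.990793
Stock lattice S(k, i) with i counting down-moves:
  k=0: S(0,0) = 0.8800
  k=1: S(1,0) = 1.0965; S(1,1) = 0.7062
  k=2: S(2,0) = 1.3664; S(2,1) = 0.8800; S(2,2) = 0.5668
  k=3: S(3,0) = 1.7026; S(3,1) = 1.0965; S(3,2) = 0.7062; S(3,3) = 0.4548
  k=4: S(4,0) = 2.1216; S(4,1) = 1.3664; S(4,2) = 0.8800; S(4,3) = 0.5668; S(4,4) = 0.3650
Terminal payoffs V(N, i) = max(K - S_T, 0):
  V(4,0) = 0.000000; V(4,1) = 0.000000; V(4,2) = 0.130000; V(4,3) = 0.443248; V(4,4) = 0.644991
Backward induction: V(k, i) = exp(-r*dt) * [p * V(k+1, i) + (1-p) * V(k+1, i+1)]; then take max(V_cont, immediate exercise) for American.
  V(3,0) = exp(-r*dt) * [p*0.000000 + (1-p)*0.000000] = 0.000000; exercise = 0.000000; V(3,0) = max -> 0.000000
  V(3,1) = exp(-r*dt) * [p*0.000000 + (1-p)*0.130000] = 0.068759; exercise = 0.000000; V(3,1) = max -> 0.068759
  V(3,2) = exp(-r*dt) * [p*0.130000 + (1-p)*0.443248] = 0.294484; exercise = 0.303783; V(3,2) = max -> 0.303783
  V(3,3) = exp(-r*dt) * [p*0.443248 + (1-p)*0.644991] = 0.545871; exercise = 0.555171; V(3,3) = max -> 0.555171
  V(2,0) = exp(-r*dt) * [p*0.000000 + (1-p)*0.068759] = 0.036367; exercise = 0.000000; V(2,0) = max -> 0.036367
  V(2,1) = exp(-r*dt) * [p*0.068759 + (1-p)*0.303783] = 0.192433; exercise = 0.130000; V(2,1) = max -> 0.192433
  V(2,2) = exp(-r*dt) * [p*0.303783 + (1-p)*0.555171] = 0.433949; exercise = 0.443248; V(2,2) = max -> 0.443248
  V(1,0) = exp(-r*dt) * [p*0.036367 + (1-p)*0.192433] = 0.118578; exercise = 0.000000; V(1,0) = max -> 0.118578
  V(1,1) = exp(-r*dt) * [p*0.192433 + (1-p)*0.443248] = 0.323321; exercise = 0.303783; V(1,1) = max -> 0.323321
  V(0,0) = exp(-r*dt) * [p*0.118578 + (1-p)*0.323321] = 0.225777; exercise = 0.130000; V(0,0) = max -> 0.225777

Answer: Price = V(0,0) = 0.2258


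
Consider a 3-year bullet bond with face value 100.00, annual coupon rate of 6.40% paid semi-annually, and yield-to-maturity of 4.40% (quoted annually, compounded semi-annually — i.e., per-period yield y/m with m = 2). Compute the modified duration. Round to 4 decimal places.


Coupon per period c = face * coupon_rate / m = 3.200000
Periods per year m = 2; per-period yield y/m = 0.022000
Number of cashflows N = 6
Cashflows (t years, CF_t, discount factor 1/(1+y/m)^(m*t), PV):
  t = 0.5000: CF_t = 3.200000, DF = 0.978474, PV = 3.131115
  t = 1.0000: CF_t = 3.200000, DF = 0.957411, PV = 3.063714
  t = 1.5000: CF_t = 3.200000, DF = 0.936801, PV = 2.997763
  t = 2.0000: CF_t = 3.200000, DF = 0.916635, PV = 2.933232
  t = 2.5000: CF_t = 3.200000, DF = 0.896903, PV = 2.870090
  t = 3.0000: CF_t = 103.200000, DF = 0.877596, PV = 90.567905
Price P = sum_t PV_t = 105.563819
First compute Macaulay numerator sum_t t * PV_t:
  t * PV_t at t = 0.5000: 1.565558
  t * PV_t at t = 1.0000: 3.063714
  t * PV_t at t = 1.5000: 4.496644
  t * PV_t at t = 2.0000: 5.866464
  t * PV_t at t = 2.5000: 7.175225
  t * PV_t at t = 3.0000: 271.703715
Macaulay duration D = 293.871320 / 105.563819 = 2.783826
Modified duration = D / (1 + y/m) = 2.783826 / (1 + 0.022000) = 2.723900

Answer: Modified duration = 2.7239


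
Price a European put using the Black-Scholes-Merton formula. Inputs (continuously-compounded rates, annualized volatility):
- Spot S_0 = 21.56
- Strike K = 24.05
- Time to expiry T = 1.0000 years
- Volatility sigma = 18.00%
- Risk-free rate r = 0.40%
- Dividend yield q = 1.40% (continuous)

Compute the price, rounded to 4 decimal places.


d1 = (ln(S/K) + (r - q + 0.5*sigma^2) * T) / (sigma * sqrt(T)) = -0.57275139
d2 = d1 - sigma * sqrt(T) = -0.75275139
exp(-rT) = 0.99600799; exp(-qT) = 0.98609754
P = K * exp(-rT) * N(-d2) - S_0 * exp(-qT) * N(-d1)
N(-d1) = 0.71659348; N(-d2) = 0.77420034
P = 24.0500 * 0.99600799 * 0.77420034 - 21.5600 * 0.98609754 * 0.71659348 = 3.3102

Answer: Price = 3.3102


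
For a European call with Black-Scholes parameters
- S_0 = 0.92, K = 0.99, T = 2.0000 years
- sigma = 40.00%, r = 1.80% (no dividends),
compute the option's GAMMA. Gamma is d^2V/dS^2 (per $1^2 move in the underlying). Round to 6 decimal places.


d1 = 0.2168497216; d2 = -0.3488357033
phi(d1) = 0.3896717994; exp(-qT) = 1.0000000000; exp(-rT) = 0.9646402935
Gamma = exp(-qT) * phi(d1) / (S * sigma * sqrt(T)) = 1.0000000000 * 0.3896717994 / (0.9200 * 0.4000 * 1.4142135624) = 0.748749

Answer: Gamma = 0.748749


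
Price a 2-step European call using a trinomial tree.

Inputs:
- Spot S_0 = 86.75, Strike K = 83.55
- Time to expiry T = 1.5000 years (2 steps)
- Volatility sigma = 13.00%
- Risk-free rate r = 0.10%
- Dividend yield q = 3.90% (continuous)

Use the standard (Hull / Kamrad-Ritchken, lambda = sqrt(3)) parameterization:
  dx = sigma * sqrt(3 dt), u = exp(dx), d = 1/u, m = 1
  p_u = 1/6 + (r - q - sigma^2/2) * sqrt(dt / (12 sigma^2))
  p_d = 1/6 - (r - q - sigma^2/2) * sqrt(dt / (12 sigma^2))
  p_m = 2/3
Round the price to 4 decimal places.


dt = T/N = 0.750000; dx = sigma*sqrt(3*dt) = 0.195000
u = exp(dx) = 1.215311; d = 1/u = 0.822835
p_u = 0.077340, p_m = 0.666667, p_d = 0.255994
Discount per step: exp(-r*dt) = 0.999250
Stock lattice S(k, j) with j the centered position index:
  k=0: S(0,+0) = 86.7500
  k=1: S(1,-1) = 71.3809; S(1,+0) = 86.7500; S(1,+1) = 105.4282
  k=2: S(2,-2) = 58.7347; S(2,-1) = 71.3809; S(2,+0) = 86.7500; S(2,+1) = 105.4282; S(2,+2) = 128.1281
Terminal payoffs V(N, j) = max(S_T - K, 0):
  V(2,-2) = 0.000000; V(2,-1) = 0.000000; V(2,+0) = 3.200000; V(2,+1) = 21.878228; V(2,+2) = 44.578084
Backward induction: V(k, j) = exp(-r*dt) * [p_u * V(k+1, j+1) + p_m * V(k+1, j) + p_d * V(k+1, j-1)]
  V(1,-1) = exp(-r*dt) * [p_u*3.200000 + p_m*0.000000 + p_d*0.000000] = 0.247302
  V(1,+0) = exp(-r*dt) * [p_u*21.878228 + p_m*3.200000 + p_d*0.000000] = 3.822522
  V(1,+1) = exp(-r*dt) * [p_u*44.578084 + p_m*21.878228 + p_d*3.200000] = 18.838189
  V(0,+0) = exp(-r*dt) * [p_u*18.838189 + p_m*3.822522 + p_d*0.247302] = 4.065546

Answer: Price = V(0,0) = 4.0655


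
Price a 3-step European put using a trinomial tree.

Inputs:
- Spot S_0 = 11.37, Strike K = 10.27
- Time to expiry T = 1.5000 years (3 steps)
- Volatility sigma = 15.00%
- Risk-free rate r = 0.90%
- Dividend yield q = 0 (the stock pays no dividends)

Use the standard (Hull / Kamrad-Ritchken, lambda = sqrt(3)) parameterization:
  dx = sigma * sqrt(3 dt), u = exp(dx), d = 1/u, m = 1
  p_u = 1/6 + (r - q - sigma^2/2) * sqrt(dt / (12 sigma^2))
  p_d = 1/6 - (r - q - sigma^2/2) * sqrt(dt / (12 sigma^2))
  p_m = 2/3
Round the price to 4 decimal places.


Answer: Price = V(0,0) = 0.3458

Derivation:
dt = T/N = 0.500000; dx = sigma*sqrt(3*dt) = 0.183712
u = exp(dx) = 1.201669; d = 1/u = 0.832176
p_u = 0.163605, p_m = 0.666667, p_d = 0.169729
Discount per step: exp(-r*dt) = 0.995510
Stock lattice S(k, j) with j the centered position index:
  k=0: S(0,+0) = 11.3700
  k=1: S(1,-1) = 9.4618; S(1,+0) = 11.3700; S(1,+1) = 13.6630
  k=2: S(2,-2) = 7.8739; S(2,-1) = 9.4618; S(2,+0) = 11.3700; S(2,+1) = 13.6630; S(2,+2) = 16.4184
  k=3: S(3,-3) = 6.5525; S(3,-2) = 7.8739; S(3,-1) = 9.4618; S(3,+0) = 11.3700; S(3,+1) = 13.6630; S(3,+2) = 16.4184; S(3,+3) = 19.7295
Terminal payoffs V(N, j) = max(K - S_T, 0):
  V(3,-3) = 3.717523; V(3,-2) = 2.396089; V(3,-1) = 0.808163; V(3,+0) = 0.000000; V(3,+1) = 0.000000; V(3,+2) = 0.000000; V(3,+3) = 0.000000
Backward induction: V(k, j) = exp(-r*dt) * [p_u * V(k+1, j+1) + p_m * V(k+1, j) + p_d * V(k+1, j-1)]
  V(2,-2) = exp(-r*dt) * [p_u*0.808163 + p_m*2.396089 + p_d*3.717523] = 2.349983
  V(2,-1) = exp(-r*dt) * [p_u*0.000000 + p_m*0.808163 + p_d*2.396089] = 0.941215
  V(2,+0) = exp(-r*dt) * [p_u*0.000000 + p_m*0.000000 + p_d*0.808163] = 0.136552
  V(2,+1) = exp(-r*dt) * [p_u*0.000000 + p_m*0.000000 + p_d*0.000000] = 0.000000
  V(2,+2) = exp(-r*dt) * [p_u*0.000000 + p_m*0.000000 + p_d*0.000000] = 0.000000
  V(1,-1) = exp(-r*dt) * [p_u*0.136552 + p_m*0.941215 + p_d*2.349983] = 1.043968
  V(1,+0) = exp(-r*dt) * [p_u*0.000000 + p_m*0.136552 + p_d*0.941215] = 0.249660
  V(1,+1) = exp(-r*dt) * [p_u*0.000000 + p_m*0.000000 + p_d*0.136552] = 0.023073
  V(0,+0) = exp(-r*dt) * [p_u*0.023073 + p_m*0.249660 + p_d*1.043968] = 0.345846


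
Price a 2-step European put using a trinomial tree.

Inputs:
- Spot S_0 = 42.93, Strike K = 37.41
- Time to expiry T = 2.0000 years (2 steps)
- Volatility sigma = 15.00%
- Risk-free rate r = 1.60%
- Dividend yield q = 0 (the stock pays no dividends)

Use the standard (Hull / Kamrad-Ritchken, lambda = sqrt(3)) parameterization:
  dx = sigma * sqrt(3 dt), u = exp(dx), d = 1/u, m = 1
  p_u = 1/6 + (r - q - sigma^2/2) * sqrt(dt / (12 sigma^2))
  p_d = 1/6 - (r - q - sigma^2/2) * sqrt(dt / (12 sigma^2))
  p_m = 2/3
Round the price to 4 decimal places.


dt = T/N = 1.000000; dx = sigma*sqrt(3*dt) = 0.259808
u = exp(dx) = 1.296681; d = 1/u = 0.771200
p_u = 0.175808, p_m = 0.666667, p_d = 0.157525
Discount per step: exp(-r*dt) = 0.984127
Stock lattice S(k, j) with j the centered position index:
  k=0: S(0,+0) = 42.9300
  k=1: S(1,-1) = 33.1076; S(1,+0) = 42.9300; S(1,+1) = 55.6665
  k=2: S(2,-2) = 25.5326; S(2,-1) = 33.1076; S(2,+0) = 42.9300; S(2,+1) = 55.6665; S(2,+2) = 72.1817
Terminal payoffs V(N, j) = max(K - S_T, 0):
  V(2,-2) = 11.877411; V(2,-1) = 4.302387; V(2,+0) = 0.000000; V(2,+1) = 0.000000; V(2,+2) = 0.000000
Backward induction: V(k, j) = exp(-r*dt) * [p_u * V(k+1, j+1) + p_m * V(k+1, j) + p_d * V(k+1, j-1)]
  V(1,-1) = exp(-r*dt) * [p_u*0.000000 + p_m*4.302387 + p_d*11.877411] = 4.664026
  V(1,+0) = exp(-r*dt) * [p_u*0.000000 + p_m*0.000000 + p_d*4.302387] = 0.666977
  V(1,+1) = exp(-r*dt) * [p_u*0.000000 + p_m*0.000000 + p_d*0.000000] = 0.000000
  V(0,+0) = exp(-r*dt) * [p_u*0.000000 + p_m*0.666977 + p_d*4.664026] = 1.160634

Answer: Price = V(0,0) = 1.1606


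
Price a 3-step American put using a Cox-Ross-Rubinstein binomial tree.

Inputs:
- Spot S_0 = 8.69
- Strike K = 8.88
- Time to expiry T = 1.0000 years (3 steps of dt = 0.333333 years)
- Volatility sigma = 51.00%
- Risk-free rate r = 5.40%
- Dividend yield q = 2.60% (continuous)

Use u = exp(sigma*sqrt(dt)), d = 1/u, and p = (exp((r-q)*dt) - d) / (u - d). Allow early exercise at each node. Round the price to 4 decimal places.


Answer: Price = V(0,0) = 1.8431

Derivation:
dt = T/N = 0.333333
u = exp(sigma*sqrt(dt)) = 1.342386; d = 1/u = 0.744942
p = (exp((r-q)*dt) - d) / (u - d) = 0.442610
Discount per step: exp(-r*dt) = 0.982161
Stock lattice S(k, i) with i counting down-moves:
  k=0: S(0,0) = 8.6900
  k=1: S(1,0) = 11.6653; S(1,1) = 6.4735
  k=2: S(2,0) = 15.6594; S(2,1) = 8.6900; S(2,2) = 4.8224
  k=3: S(3,0) = 21.0209; S(3,1) = 11.6653; S(3,2) = 6.4735; S(3,3) = 3.5924
Terminal payoffs V(N, i) = max(K - S_T, 0):
  V(3,0) = 0.000000; V(3,1) = 0.000000; V(3,2) = 2.406452; V(3,3) = 5.287577
Backward induction: V(k, i) = exp(-r*dt) * [p * V(k+1, i) + (1-p) * V(k+1, i+1)]; then take max(V_cont, immediate exercise) for American.
  V(2,0) = exp(-r*dt) * [p*0.000000 + (1-p)*0.000000] = 0.000000; exercise = 0.000000; V(2,0) = max -> 0.000000
  V(2,1) = exp(-r*dt) * [p*0.000000 + (1-p)*2.406452] = 1.317404; exercise = 0.190000; V(2,1) = max -> 1.317404
  V(2,2) = exp(-r*dt) * [p*2.406452 + (1-p)*5.287577] = 3.940785; exercise = 4.057581; V(2,2) = max -> 4.057581
  V(1,0) = exp(-r*dt) * [p*0.000000 + (1-p)*1.317404] = 0.721208; exercise = 0.000000; V(1,0) = max -> 0.721208
  V(1,1) = exp(-r*dt) * [p*1.317404 + (1-p)*4.057581] = 2.794003; exercise = 2.406452; V(1,1) = max -> 2.794003
  V(0,0) = exp(-r*dt) * [p*0.721208 + (1-p)*2.794003] = 1.843086; exercise = 0.190000; V(0,0) = max -> 1.843086


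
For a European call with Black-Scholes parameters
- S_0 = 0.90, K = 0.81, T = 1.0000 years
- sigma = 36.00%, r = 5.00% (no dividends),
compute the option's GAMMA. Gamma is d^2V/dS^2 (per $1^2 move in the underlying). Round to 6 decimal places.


d1 = 0.6115569879; d2 = 0.2515569879
phi(d1) = 0.3308998531; exp(-qT) = 1.0000000000; exp(-rT) = 0.9512294245
Gamma = exp(-qT) * phi(d1) / (S * sigma * sqrt(T)) = 1.0000000000 * 0.3308998531 / (0.9000 * 0.3600 * 1.0000000000) = 1.021296

Answer: Gamma = 1.021296


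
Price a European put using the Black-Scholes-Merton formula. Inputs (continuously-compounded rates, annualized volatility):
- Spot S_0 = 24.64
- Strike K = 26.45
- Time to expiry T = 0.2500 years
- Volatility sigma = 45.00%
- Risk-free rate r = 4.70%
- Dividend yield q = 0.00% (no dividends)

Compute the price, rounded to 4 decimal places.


d1 = (ln(S/K) + (r - q + 0.5*sigma^2) * T) / (sigma * sqrt(T)) = -0.15032231
d2 = d1 - sigma * sqrt(T) = -0.37532231
exp(-rT) = 0.98831876; exp(-qT) = 1.00000000
P = K * exp(-rT) * N(-d2) - S_0 * exp(-qT) * N(-d1)
N(-d1) = 0.55974483; N(-d2) = 0.64628961
P = 26.4500 * 0.98831876 * 0.64628961 - 24.6400 * 1.00000000 * 0.55974483 = 3.1026

Answer: Price = 3.1026


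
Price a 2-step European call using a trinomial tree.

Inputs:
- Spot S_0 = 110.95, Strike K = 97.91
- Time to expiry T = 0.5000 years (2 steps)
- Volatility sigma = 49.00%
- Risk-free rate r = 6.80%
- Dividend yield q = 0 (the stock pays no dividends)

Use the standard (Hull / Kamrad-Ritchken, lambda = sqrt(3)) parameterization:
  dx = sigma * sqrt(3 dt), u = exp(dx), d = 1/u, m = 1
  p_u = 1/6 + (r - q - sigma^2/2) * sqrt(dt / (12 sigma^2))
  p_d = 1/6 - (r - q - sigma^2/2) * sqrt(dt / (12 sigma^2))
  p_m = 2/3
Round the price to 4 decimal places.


dt = T/N = 0.250000; dx = sigma*sqrt(3*dt) = 0.424352
u = exp(dx) = 1.528600; d = 1/u = 0.654193
p_u = 0.151334, p_m = 0.666667, p_d = 0.181999
Discount per step: exp(-r*dt) = 0.983144
Stock lattice S(k, j) with j the centered position index:
  k=0: S(0,+0) = 110.9500
  k=1: S(1,-1) = 72.5827; S(1,+0) = 110.9500; S(1,+1) = 169.5982
  k=2: S(2,-2) = 47.4831; S(2,-1) = 72.5827; S(2,+0) = 110.9500; S(2,+1) = 169.5982; S(2,+2) = 259.2478
Terminal payoffs V(N, j) = max(S_T - K, 0):
  V(2,-2) = 0.000000; V(2,-1) = 0.000000; V(2,+0) = 13.040000; V(2,+1) = 71.688198; V(2,+2) = 161.337848
Backward induction: V(k, j) = exp(-r*dt) * [p_u * V(k+1, j+1) + p_m * V(k+1, j) + p_d * V(k+1, j-1)]
  V(1,-1) = exp(-r*dt) * [p_u*13.040000 + p_m*0.000000 + p_d*0.000000] = 1.940137
  V(1,+0) = exp(-r*dt) * [p_u*71.688198 + p_m*13.040000 + p_d*0.000000] = 19.212820
  V(1,+1) = exp(-r*dt) * [p_u*161.337848 + p_m*71.688198 + p_d*13.040000] = 73.324209
  V(0,+0) = exp(-r*dt) * [p_u*73.324209 + p_m*19.212820 + p_d*1.940137] = 23.849228

Answer: Price = V(0,0) = 23.8492


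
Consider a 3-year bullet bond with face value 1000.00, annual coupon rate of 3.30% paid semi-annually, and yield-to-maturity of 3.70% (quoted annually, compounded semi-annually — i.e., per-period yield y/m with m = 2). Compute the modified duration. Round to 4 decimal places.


Coupon per period c = face * coupon_rate / m = 16.500000
Periods per year m = 2; per-period yield y/m = 0.018500
Number of cashflows N = 6
Cashflows (t years, CF_t, discount factor 1/(1+y/m)^(m*t), PV):
  t = 0.5000: CF_t = 16.500000, DF = 0.981836, PV = 16.200295
  t = 1.0000: CF_t = 16.500000, DF = 0.964002, PV = 15.906033
  t = 1.5000: CF_t = 16.500000, DF = 0.946492, PV = 15.617116
  t = 2.0000: CF_t = 16.500000, DF = 0.929300, PV = 15.333448
  t = 2.5000: CF_t = 16.500000, DF = 0.912420, PV = 15.054931
  t = 3.0000: CF_t = 1016.500000, DF = 0.895847, PV = 910.628384
Price P = sum_t PV_t = 988.740206
First compute Macaulay numerator sum_t t * PV_t:
  t * PV_t at t = 0.5000: 8.100147
  t * PV_t at t = 1.0000: 15.906033
  t * PV_t at t = 1.5000: 23.425674
  t * PV_t at t = 2.0000: 30.666895
  t * PV_t at t = 2.5000: 37.637328
  t * PV_t at t = 3.0000: 2731.885152
Macaulay duration D = 2847.621230 / 988.740206 = 2.880050
Modified duration = D / (1 + y/m) = 2.880050 / (1 + 0.018500) = 2.827737

Answer: Modified duration = 2.8277


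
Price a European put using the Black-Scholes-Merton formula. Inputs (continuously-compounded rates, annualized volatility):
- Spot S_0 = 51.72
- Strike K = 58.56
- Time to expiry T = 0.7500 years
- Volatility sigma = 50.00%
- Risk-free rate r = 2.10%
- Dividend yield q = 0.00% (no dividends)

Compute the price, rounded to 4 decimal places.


d1 = (ln(S/K) + (r - q + 0.5*sigma^2) * T) / (sigma * sqrt(T)) = -0.03396509
d2 = d1 - sigma * sqrt(T) = -0.46697779
exp(-rT) = 0.98437338; exp(-qT) = 1.00000000
P = K * exp(-rT) * N(-d2) - S_0 * exp(-qT) * N(-d1)
N(-d1) = 0.51354751; N(-d2) = 0.67974212
P = 58.5600 * 0.98437338 * 0.67974212 - 51.7200 * 1.00000000 * 0.51354751 = 12.6230

Answer: Price = 12.6230


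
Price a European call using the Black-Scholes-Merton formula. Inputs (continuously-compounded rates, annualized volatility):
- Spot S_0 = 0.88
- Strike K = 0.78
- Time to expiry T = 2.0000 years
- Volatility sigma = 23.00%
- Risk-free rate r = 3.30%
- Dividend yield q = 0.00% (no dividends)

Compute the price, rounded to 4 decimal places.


Answer: Price = 0.1954

Derivation:
d1 = (ln(S/K) + (r - q + 0.5*sigma^2) * T) / (sigma * sqrt(T)) = 0.73639941
d2 = d1 - sigma * sqrt(T) = 0.41113029
exp(-rT) = 0.93613086; exp(-qT) = 1.00000000
C = S_0 * exp(-qT) * N(d1) - K * exp(-rT) * N(d2)
N(d1) = 0.76925617; N(d2) = 0.65951150
C = 0.8800 * 1.00000000 * 0.76925617 - 0.7800 * 0.93613086 * 0.65951150 = 0.1954


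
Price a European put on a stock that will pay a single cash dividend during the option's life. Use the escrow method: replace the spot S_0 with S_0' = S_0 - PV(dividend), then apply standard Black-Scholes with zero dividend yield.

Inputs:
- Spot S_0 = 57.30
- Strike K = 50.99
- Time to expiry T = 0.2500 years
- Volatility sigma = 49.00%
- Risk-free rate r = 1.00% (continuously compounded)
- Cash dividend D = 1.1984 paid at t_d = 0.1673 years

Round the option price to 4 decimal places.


PV(D) = D * exp(-r * t_d) = 1.1984 * 0.99832840 = 1.19639675
S_0' = S_0 - PV(D) = 57.3000 - 1.19639675 = 56.10360325
d1 = (ln(S_0'/K) + (r + sigma^2/2)*T) / (sigma*sqrt(T)) = 0.52278777
d2 = d1 - sigma*sqrt(T) = 0.27778777
exp(-rT) = 0.99750312
N(-d1) = 0.30056097; N(-d2) = 0.39058764
P = K * exp(-rT) * N(-d2) - S_0' * N(-d1) = 50.9900 * 0.99750312 * 0.39058764 - 56.10360325 * 0.30056097 = 3.0038

Answer: Price = 3.0038


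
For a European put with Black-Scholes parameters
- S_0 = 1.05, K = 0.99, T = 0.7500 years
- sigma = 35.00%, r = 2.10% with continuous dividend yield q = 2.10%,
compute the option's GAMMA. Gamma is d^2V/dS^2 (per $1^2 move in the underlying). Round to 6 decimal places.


d1 = 0.3456777515; d2 = 0.0425688602
phi(d1) = 0.3758049248; exp(-qT) = 0.9843733826; exp(-rT) = 0.9843733826
Gamma = exp(-qT) * phi(d1) / (S * sigma * sqrt(T)) = 0.9843733826 * 0.3758049248 / (1.0500 * 0.3500 * 0.8660254038) = 1.162343

Answer: Gamma = 1.162343


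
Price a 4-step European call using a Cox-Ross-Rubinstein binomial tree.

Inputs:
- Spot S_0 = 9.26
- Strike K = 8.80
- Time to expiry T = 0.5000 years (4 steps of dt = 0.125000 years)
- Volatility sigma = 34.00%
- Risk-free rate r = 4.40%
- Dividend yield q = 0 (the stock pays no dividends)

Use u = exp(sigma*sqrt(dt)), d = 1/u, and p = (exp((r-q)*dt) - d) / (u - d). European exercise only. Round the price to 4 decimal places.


Answer: Price = V(0,0) = 1.2325

Derivation:
dt = T/N = 0.125000
u = exp(sigma*sqrt(dt)) = 1.127732; d = 1/u = 0.886736
p = (exp((r-q)*dt) - d) / (u - d) = 0.492869
Discount per step: exp(-r*dt) = 0.994515
Stock lattice S(k, i) with i counting down-moves:
  k=0: S(0,0) = 9.2600
  k=1: S(1,0) = 10.4428; S(1,1) = 8.2112
  k=2: S(2,0) = 11.7767; S(2,1) = 9.2600; S(2,2) = 7.2811
  k=3: S(3,0) = 13.2809; S(3,1) = 10.4428; S(3,2) = 8.2112; S(3,3) = 6.4564
  k=4: S(4,0) = 14.9773; S(4,1) = 11.7767; S(4,2) = 9.2600; S(4,3) = 7.2811; S(4,4) = 5.7252
Terminal payoffs V(N, i) = max(S_T - K, 0):
  V(4,0) = 6.177314; V(4,1) = 2.976669; V(4,2) = 0.460000; V(4,3) = 0.000000; V(4,4) = 0.000000
Backward induction: V(k, i) = exp(-r*dt) * [p * V(k+1, i) + (1-p) * V(k+1, i+1)].
  V(3,0) = exp(-r*dt) * [p*6.177314 + (1-p)*2.976669] = 4.529188
  V(3,1) = exp(-r*dt) * [p*2.976669 + (1-p)*0.460000] = 1.691061
  V(3,2) = exp(-r*dt) * [p*0.460000 + (1-p)*0.000000] = 0.225476
  V(3,3) = exp(-r*dt) * [p*0.000000 + (1-p)*0.000000] = 0.000000
  V(2,0) = exp(-r*dt) * [p*4.529188 + (1-p)*1.691061] = 3.072938
  V(2,1) = exp(-r*dt) * [p*1.691061 + (1-p)*0.225476] = 0.942619
  V(2,2) = exp(-r*dt) * [p*0.225476 + (1-p)*0.000000] = 0.110521
  V(1,0) = exp(-r*dt) * [p*3.072938 + (1-p)*0.942619] = 1.981658
  V(1,1) = exp(-r*dt) * [p*0.942619 + (1-p)*0.110521] = 0.517780
  V(0,0) = exp(-r*dt) * [p*1.981658 + (1-p)*0.517780] = 1.232483


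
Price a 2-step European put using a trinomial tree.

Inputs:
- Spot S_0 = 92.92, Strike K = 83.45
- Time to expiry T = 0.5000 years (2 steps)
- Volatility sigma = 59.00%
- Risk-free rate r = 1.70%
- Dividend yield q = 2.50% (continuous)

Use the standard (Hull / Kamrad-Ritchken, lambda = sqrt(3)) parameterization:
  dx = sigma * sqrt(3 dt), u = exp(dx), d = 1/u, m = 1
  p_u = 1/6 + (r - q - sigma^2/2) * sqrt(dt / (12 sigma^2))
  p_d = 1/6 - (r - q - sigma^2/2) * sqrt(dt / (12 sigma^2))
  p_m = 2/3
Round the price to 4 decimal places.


Answer: Price = V(0,0) = 9.9477

Derivation:
dt = T/N = 0.250000; dx = sigma*sqrt(3*dt) = 0.510955
u = exp(dx) = 1.666882; d = 1/u = 0.599922
p_u = 0.122130, p_m = 0.666667, p_d = 0.211203
Discount per step: exp(-r*dt) = 0.995759
Stock lattice S(k, j) with j the centered position index:
  k=0: S(0,+0) = 92.9200
  k=1: S(1,-1) = 55.7448; S(1,+0) = 92.9200; S(1,+1) = 154.8867
  k=2: S(2,-2) = 33.4425; S(2,-1) = 55.7448; S(2,+0) = 92.9200; S(2,+1) = 154.8867; S(2,+2) = 258.1779
Terminal payoffs V(N, j) = max(K - S_T, 0):
  V(2,-2) = 50.007454; V(2,-1) = 27.705212; V(2,+0) = 0.000000; V(2,+1) = 0.000000; V(2,+2) = 0.000000
Backward induction: V(k, j) = exp(-r*dt) * [p_u * V(k+1, j+1) + p_m * V(k+1, j) + p_d * V(k+1, j-1)]
  V(1,-1) = exp(-r*dt) * [p_u*0.000000 + p_m*27.705212 + p_d*50.007454] = 28.908760
  V(1,+0) = exp(-r*dt) * [p_u*0.000000 + p_m*0.000000 + p_d*27.705212] = 5.826618
  V(1,+1) = exp(-r*dt) * [p_u*0.000000 + p_m*0.000000 + p_d*0.000000] = 0.000000
  V(0,+0) = exp(-r*dt) * [p_u*0.000000 + p_m*5.826618 + p_d*28.908760] = 9.947672


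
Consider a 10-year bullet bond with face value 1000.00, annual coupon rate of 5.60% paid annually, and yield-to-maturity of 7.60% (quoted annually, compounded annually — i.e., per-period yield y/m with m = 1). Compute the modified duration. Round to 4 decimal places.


Answer: Modified duration = 7.1934

Derivation:
Coupon per period c = face * coupon_rate / m = 56.000000
Periods per year m = 1; per-period yield y/m = 0.076000
Number of cashflows N = 10
Cashflows (t years, CF_t, discount factor 1/(1+y/m)^(m*t), PV):
  t = 1.0000: CF_t = 56.000000, DF = 0.929368, PV = 52.044610
  t = 2.0000: CF_t = 56.000000, DF = 0.863725, PV = 48.368596
  t = 3.0000: CF_t = 56.000000, DF = 0.802718, PV = 44.952227
  t = 4.0000: CF_t = 56.000000, DF = 0.746021, PV = 41.777163
  t = 5.0000: CF_t = 56.000000, DF = 0.693328, PV = 38.826359
  t = 6.0000: CF_t = 56.000000, DF = 0.644357, PV = 36.083977
  t = 7.0000: CF_t = 56.000000, DF = 0.598845, PV = 33.535295
  t = 8.0000: CF_t = 56.000000, DF = 0.556547, PV = 31.166631
  t = 9.0000: CF_t = 56.000000, DF = 0.517237, PV = 28.965270
  t = 10.0000: CF_t = 1056.000000, DF = 0.480704, PV = 507.622899
Price P = sum_t PV_t = 863.343027
First compute Macaulay numerator sum_t t * PV_t:
  t * PV_t at t = 1.0000: 52.044610
  t * PV_t at t = 2.0000: 96.737193
  t * PV_t at t = 3.0000: 134.856681
  t * PV_t at t = 4.0000: 167.108651
  t * PV_t at t = 5.0000: 194.131797
  t * PV_t at t = 6.0000: 216.503863
  t * PV_t at t = 7.0000: 234.747063
  t * PV_t at t = 8.0000: 249.333046
  t * PV_t at t = 9.0000: 260.687432
  t * PV_t at t = 10.0000: 5076.228989
Macaulay duration D = 6682.379325 / 863.343027 = 7.740121
Modified duration = D / (1 + y/m) = 7.740121 / (1 + 0.076000) = 7.193421


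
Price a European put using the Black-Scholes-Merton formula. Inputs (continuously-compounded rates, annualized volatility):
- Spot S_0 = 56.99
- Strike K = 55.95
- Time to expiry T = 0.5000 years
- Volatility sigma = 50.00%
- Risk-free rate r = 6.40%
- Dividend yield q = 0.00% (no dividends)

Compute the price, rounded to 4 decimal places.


d1 = (ln(S/K) + (r - q + 0.5*sigma^2) * T) / (sigma * sqrt(T)) = 0.31937858
d2 = d1 - sigma * sqrt(T) = -0.03417481
exp(-rT) = 0.96850658; exp(-qT) = 1.00000000
P = K * exp(-rT) * N(-d2) - S_0 * exp(-qT) * N(-d1)
N(-d1) = 0.37471973; N(-d2) = 0.51363112
P = 55.9500 * 0.96850658 * 0.51363112 - 56.9900 * 1.00000000 * 0.37471973 = 6.4773

Answer: Price = 6.4773


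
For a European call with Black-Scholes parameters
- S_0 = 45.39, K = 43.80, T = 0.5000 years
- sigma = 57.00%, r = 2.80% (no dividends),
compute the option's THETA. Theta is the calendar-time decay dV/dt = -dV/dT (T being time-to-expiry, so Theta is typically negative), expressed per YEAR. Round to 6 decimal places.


d1 = 0.3247307235; d2 = -0.0783201418
phi(d1) = 0.3784529370; exp(-qT) = 1.0000000000; exp(-rT) = 0.9860975443
Theta = -S*exp(-qT)*phi(d1)*sigma/(2*sqrt(T)) - r*K*exp(-rT)*N(d2) + q*S*exp(-qT)*N(d1)
N(d1) = 0.6273075601; N(d2) = 0.4687866979; sqrt(T) = 0.7071067812
Term 1 = -45.3900 * 1.0000000000 * 0.3784529370 * 0.5700 / (2 * 0.7071067812) = -6.9235992231
Term 2 = -0.0280 * 43.8000 * 0.9860975443 * 0.4687866979 = -0.5669272064
Term 3 = 0 (no dividend yield, q = 0)
Theta = -6.9235992231 + (-0.5669272064) + (0.0000000000) = -7.490526

Answer: Theta = -7.490526


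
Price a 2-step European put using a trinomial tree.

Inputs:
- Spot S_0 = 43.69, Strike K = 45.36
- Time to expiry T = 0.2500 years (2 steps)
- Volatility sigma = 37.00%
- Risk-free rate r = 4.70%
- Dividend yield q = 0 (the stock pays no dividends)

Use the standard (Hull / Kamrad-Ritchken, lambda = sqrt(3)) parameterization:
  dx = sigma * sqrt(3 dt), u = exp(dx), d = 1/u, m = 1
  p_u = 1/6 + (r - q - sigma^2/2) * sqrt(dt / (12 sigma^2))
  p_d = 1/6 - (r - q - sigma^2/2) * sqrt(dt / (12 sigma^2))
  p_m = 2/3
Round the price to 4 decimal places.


Answer: Price = V(0,0) = 3.7372

Derivation:
dt = T/N = 0.125000; dx = sigma*sqrt(3*dt) = 0.226578
u = exp(dx) = 1.254300; d = 1/u = 0.797257
p_u = 0.160750, p_m = 0.666667, p_d = 0.172584
Discount per step: exp(-r*dt) = 0.994142
Stock lattice S(k, j) with j the centered position index:
  k=0: S(0,+0) = 43.6900
  k=1: S(1,-1) = 34.8322; S(1,+0) = 43.6900; S(1,+1) = 54.8004
  k=2: S(2,-2) = 27.7702; S(2,-1) = 34.8322; S(2,+0) = 43.6900; S(2,+1) = 54.8004; S(2,+2) = 68.7361
Terminal payoffs V(N, j) = max(K - S_T, 0):
  V(2,-2) = 17.589796; V(2,-1) = 10.527828; V(2,+0) = 1.670000; V(2,+1) = 0.000000; V(2,+2) = 0.000000
Backward induction: V(k, j) = exp(-r*dt) * [p_u * V(k+1, j+1) + p_m * V(k+1, j) + p_d * V(k+1, j-1)]
  V(1,-1) = exp(-r*dt) * [p_u*1.670000 + p_m*10.527828 + p_d*17.589796] = 10.262245
  V(1,+0) = exp(-r*dt) * [p_u*0.000000 + p_m*1.670000 + p_d*10.527828] = 2.913098
  V(1,+1) = exp(-r*dt) * [p_u*0.000000 + p_m*0.000000 + p_d*1.670000] = 0.286526
  V(0,+0) = exp(-r*dt) * [p_u*0.286526 + p_m*2.913098 + p_d*10.262245] = 3.737198


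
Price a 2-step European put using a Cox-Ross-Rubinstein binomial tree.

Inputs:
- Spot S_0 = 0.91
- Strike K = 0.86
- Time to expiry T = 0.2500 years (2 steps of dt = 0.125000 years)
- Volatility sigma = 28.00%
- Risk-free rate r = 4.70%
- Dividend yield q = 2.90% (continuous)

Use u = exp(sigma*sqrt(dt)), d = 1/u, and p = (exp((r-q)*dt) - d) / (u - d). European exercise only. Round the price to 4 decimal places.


dt = T/N = 0.125000
u = exp(sigma*sqrt(dt)) = 1.104061; d = 1/u = 0.905747
p = (exp((r-q)*dt) - d) / (u - d) = 0.486630
Discount per step: exp(-r*dt) = 0.994142
Stock lattice S(k, i) with i counting down-moves:
  k=0: S(0,0) = 0.9100
  k=1: S(1,0) = 1.0047; S(1,1) = 0.8242
  k=2: S(2,0) = 1.1092; S(2,1) = 0.9100; S(2,2) = 0.7465
Terminal payoffs V(N, i) = max(K - S_T, 0):
  V(2,0) = 0.000000; V(2,1) = 0.000000; V(2,2) = 0.113456
Backward induction: V(k, i) = exp(-r*dt) * [p * V(k+1, i) + (1-p) * V(k+1, i+1)].
  V(1,0) = exp(-r*dt) * [p*0.000000 + (1-p)*0.000000] = 0.000000
  V(1,1) = exp(-r*dt) * [p*0.000000 + (1-p)*0.113456] = 0.057904
  V(0,0) = exp(-r*dt) * [p*0.000000 + (1-p)*0.057904] = 0.029552

Answer: Price = V(0,0) = 0.0296


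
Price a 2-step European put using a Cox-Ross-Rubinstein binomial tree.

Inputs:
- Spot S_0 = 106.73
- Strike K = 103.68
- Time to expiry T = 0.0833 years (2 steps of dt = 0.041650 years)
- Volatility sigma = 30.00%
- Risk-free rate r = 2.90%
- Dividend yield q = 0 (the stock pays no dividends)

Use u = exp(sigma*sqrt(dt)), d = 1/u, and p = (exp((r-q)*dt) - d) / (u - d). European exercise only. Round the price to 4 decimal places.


dt = T/N = 0.041650
u = exp(sigma*sqrt(dt)) = 1.063138; d = 1/u = 0.940612
p = (exp((r-q)*dt) - d) / (u - d) = 0.494562
Discount per step: exp(-r*dt) = 0.998793
Stock lattice S(k, i) with i counting down-moves:
  k=0: S(0,0) = 106.7300
  k=1: S(1,0) = 113.4687; S(1,1) = 100.3915
  k=2: S(2,0) = 120.6329; S(2,1) = 106.7300; S(2,2) = 94.4294
Terminal payoffs V(N, i) = max(K - S_T, 0):
  V(2,0) = 0.000000; V(2,1) = 0.000000; V(2,2) = 9.250616
Backward induction: V(k, i) = exp(-r*dt) * [p * V(k+1, i) + (1-p) * V(k+1, i+1)].
  V(1,0) = exp(-r*dt) * [p*0.000000 + (1-p)*0.000000] = 0.000000
  V(1,1) = exp(-r*dt) * [p*0.000000 + (1-p)*9.250616] = 4.669966
  V(0,0) = exp(-r*dt) * [p*0.000000 + (1-p)*4.669966] = 2.357527

Answer: Price = V(0,0) = 2.3575


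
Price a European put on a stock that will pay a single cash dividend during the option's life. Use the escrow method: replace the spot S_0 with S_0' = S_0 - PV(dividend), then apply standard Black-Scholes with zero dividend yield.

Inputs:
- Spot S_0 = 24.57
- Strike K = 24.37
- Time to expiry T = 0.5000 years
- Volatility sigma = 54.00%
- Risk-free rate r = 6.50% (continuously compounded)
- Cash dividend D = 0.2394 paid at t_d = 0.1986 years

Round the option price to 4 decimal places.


PV(D) = D * exp(-r * t_d) = 0.2394 * 0.98717396 = 0.23632945
S_0' = S_0 - PV(D) = 24.5700 - 0.23632945 = 24.33367055
d1 = (ln(S_0'/K) + (r + sigma^2/2)*T) / (sigma*sqrt(T)) = 0.27212649
d2 = d1 - sigma*sqrt(T) = -0.10971117
exp(-rT) = 0.96802245
N(-d1) = 0.39276238; N(-d2) = 0.54368078
P = K * exp(-rT) * N(-d2) - S_0' * N(-d1) = 24.3700 * 0.96802245 * 0.54368078 - 24.33367055 * 0.39276238 = 3.2685

Answer: Price = 3.2685


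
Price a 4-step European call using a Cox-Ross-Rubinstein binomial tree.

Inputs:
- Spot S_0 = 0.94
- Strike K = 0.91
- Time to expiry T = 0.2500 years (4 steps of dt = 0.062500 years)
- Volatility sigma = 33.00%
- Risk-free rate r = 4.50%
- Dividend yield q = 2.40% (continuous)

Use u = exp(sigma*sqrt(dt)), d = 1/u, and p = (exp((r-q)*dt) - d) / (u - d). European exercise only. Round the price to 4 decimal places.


dt = T/N = 0.062500
u = exp(sigma*sqrt(dt)) = 1.085999; d = 1/u = 0.920811
p = (exp((r-q)*dt) - d) / (u - d) = 0.487337
Discount per step: exp(-r*dt) = 0.997191
Stock lattice S(k, i) with i counting down-moves:
  k=0: S(0,0) = 0.9400
  k=1: S(1,0) = 1.0208; S(1,1) = 0.8656
  k=2: S(2,0) = 1.1086; S(2,1) = 0.9400; S(2,2) = 0.7970
  k=3: S(3,0) = 1.2040; S(3,1) = 1.0208; S(3,2) = 0.8656; S(3,3) = 0.7339
  k=4: S(4,0) = 1.3075; S(4,1) = 1.1086; S(4,2) = 0.9400; S(4,3) = 0.7970; S(4,4) = 0.6758
Terminal payoffs V(N, i) = max(S_T - K, 0):
  V(4,0) = 0.397510; V(4,1) = 0.198630; V(4,2) = 0.030000; V(4,3) = 0.000000; V(4,4) = 0.000000
Backward induction: V(k, i) = exp(-r*dt) * [p * V(k+1, i) + (1-p) * V(k+1, i+1)].
  V(3,0) = exp(-r*dt) * [p*0.397510 + (1-p)*0.198630] = 0.294721
  V(3,1) = exp(-r*dt) * [p*0.198630 + (1-p)*0.030000] = 0.111864
  V(3,2) = exp(-r*dt) * [p*0.030000 + (1-p)*0.000000] = 0.014579
  V(3,3) = exp(-r*dt) * [p*0.000000 + (1-p)*0.000000] = 0.000000
  V(2,0) = exp(-r*dt) * [p*0.294721 + (1-p)*0.111864] = 0.200413
  V(2,1) = exp(-r*dt) * [p*0.111864 + (1-p)*0.014579] = 0.061816
  V(2,2) = exp(-r*dt) * [p*0.014579 + (1-p)*0.000000] = 0.007085
  V(1,0) = exp(-r*dt) * [p*0.200413 + (1-p)*0.061816] = 0.128996
  V(1,1) = exp(-r*dt) * [p*0.061816 + (1-p)*0.007085] = 0.033663
  V(0,0) = exp(-r*dt) * [p*0.128996 + (1-p)*0.033663] = 0.079897

Answer: Price = V(0,0) = 0.0799


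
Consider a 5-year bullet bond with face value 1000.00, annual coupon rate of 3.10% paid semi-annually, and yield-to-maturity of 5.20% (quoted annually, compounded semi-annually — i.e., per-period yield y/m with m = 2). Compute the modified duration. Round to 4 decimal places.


Coupon per period c = face * coupon_rate / m = 15.500000
Periods per year m = 2; per-period yield y/m = 0.026000
Number of cashflows N = 10
Cashflows (t years, CF_t, discount factor 1/(1+y/m)^(m*t), PV):
  t = 0.5000: CF_t = 15.500000, DF = 0.974659, PV = 15.107212
  t = 1.0000: CF_t = 15.500000, DF = 0.949960, PV = 14.724379
  t = 1.5000: CF_t = 15.500000, DF = 0.925887, PV = 14.351246
  t = 2.0000: CF_t = 15.500000, DF = 0.902424, PV = 13.987569
  t = 2.5000: CF_t = 15.500000, DF = 0.879555, PV = 13.633109
  t = 3.0000: CF_t = 15.500000, DF = 0.857266, PV = 13.287630
  t = 3.5000: CF_t = 15.500000, DF = 0.835542, PV = 12.950907
  t = 4.0000: CF_t = 15.500000, DF = 0.814369, PV = 12.622716
  t = 4.5000: CF_t = 15.500000, DF = 0.793732, PV = 12.302842
  t = 5.0000: CF_t = 1015.500000, DF = 0.773618, PV = 785.608765
Price P = sum_t PV_t = 908.576375
First compute Macaulay numerator sum_t t * PV_t:
  t * PV_t at t = 0.5000: 7.553606
  t * PV_t at t = 1.0000: 14.724379
  t * PV_t at t = 1.5000: 21.526869
  t * PV_t at t = 2.0000: 27.975139
  t * PV_t at t = 2.5000: 34.082772
  t * PV_t at t = 3.0000: 39.862891
  t * PV_t at t = 3.5000: 45.328173
  t * PV_t at t = 4.0000: 50.490864
  t * PV_t at t = 4.5000: 55.362790
  t * PV_t at t = 5.0000: 3928.043823
Macaulay duration D = 4224.951305 / 908.576375 = 4.650078
Modified duration = D / (1 + y/m) = 4.650078 / (1 + 0.026000) = 4.532240

Answer: Modified duration = 4.5322


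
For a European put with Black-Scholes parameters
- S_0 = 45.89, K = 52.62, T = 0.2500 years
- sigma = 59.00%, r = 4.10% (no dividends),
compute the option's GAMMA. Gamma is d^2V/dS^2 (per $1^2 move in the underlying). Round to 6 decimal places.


Answer: Gamma = 0.028323

Derivation:
d1 = -0.2816493126; d2 = -0.5766493126
phi(d1) = 0.3834286593; exp(-qT) = 1.0000000000; exp(-rT) = 0.9898023522
Gamma = exp(-qT) * phi(d1) / (S * sigma * sqrt(T)) = 1.0000000000 * 0.3834286593 / (45.8900 * 0.5900 * 0.5000000000) = 0.028323


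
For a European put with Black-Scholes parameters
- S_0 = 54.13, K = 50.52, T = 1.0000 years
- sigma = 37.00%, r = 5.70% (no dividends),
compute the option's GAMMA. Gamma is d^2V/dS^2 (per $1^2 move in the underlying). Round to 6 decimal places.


d1 = 0.5255926036; d2 = 0.1555926036
phi(d1) = 0.3474750811; exp(-qT) = 1.0000000000; exp(-rT) = 0.9445940694
Gamma = exp(-qT) * phi(d1) / (S * sigma * sqrt(T)) = 1.0000000000 * 0.3474750811 / (54.1300 * 0.3700 * 1.0000000000) = 0.017349

Answer: Gamma = 0.017349


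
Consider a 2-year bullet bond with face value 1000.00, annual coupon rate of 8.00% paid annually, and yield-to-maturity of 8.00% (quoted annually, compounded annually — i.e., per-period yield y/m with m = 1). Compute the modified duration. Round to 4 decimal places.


Answer: Modified duration = 1.7833

Derivation:
Coupon per period c = face * coupon_rate / m = 80.000000
Periods per year m = 1; per-period yield y/m = 0.080000
Number of cashflows N = 2
Cashflows (t years, CF_t, discount factor 1/(1+y/m)^(m*t), PV):
  t = 1.0000: CF_t = 80.000000, DF = 0.925926, PV = 74.074074
  t = 2.0000: CF_t = 1080.000000, DF = 0.857339, PV = 925.925926
Price P = sum_t PV_t = 1000.000000
First compute Macaulay numerator sum_t t * PV_t:
  t * PV_t at t = 1.0000: 74.074074
  t * PV_t at t = 2.0000: 1851.851852
Macaulay duration D = 1925.925926 / 1000.000000 = 1.925926
Modified duration = D / (1 + y/m) = 1.925926 / (1 + 0.080000) = 1.783265


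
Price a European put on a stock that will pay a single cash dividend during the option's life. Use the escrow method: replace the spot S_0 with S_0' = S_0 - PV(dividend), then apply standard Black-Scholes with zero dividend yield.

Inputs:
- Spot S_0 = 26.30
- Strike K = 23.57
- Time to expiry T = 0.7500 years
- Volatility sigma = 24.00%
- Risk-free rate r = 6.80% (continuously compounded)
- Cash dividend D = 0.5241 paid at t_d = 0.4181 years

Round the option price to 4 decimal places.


Answer: Price = 0.7378

Derivation:
PV(D) = D * exp(-r * t_d) = 0.5241 * 0.97196955 = 0.50940924
S_0' = S_0 - PV(D) = 26.3000 - 0.50940924 = 25.79059076
d1 = (ln(S_0'/K) + (r + sigma^2/2)*T) / (sigma*sqrt(T)) = 0.78247805
d2 = d1 - sigma*sqrt(T) = 0.57463196
exp(-rT) = 0.95027867
N(-d1) = 0.21696684; N(-d2) = 0.28277012
P = K * exp(-rT) * N(-d2) - S_0' * N(-d1) = 23.5700 * 0.95027867 * 0.28277012 - 25.79059076 * 0.21696684 = 0.7378


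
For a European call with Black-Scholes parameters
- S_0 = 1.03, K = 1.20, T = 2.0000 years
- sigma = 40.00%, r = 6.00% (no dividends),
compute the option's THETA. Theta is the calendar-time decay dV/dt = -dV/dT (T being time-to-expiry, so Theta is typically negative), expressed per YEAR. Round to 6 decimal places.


d1 = 0.2249257977; d2 = -0.3407596273
phi(d1) = 0.3889772811; exp(-qT) = 1.0000000000; exp(-rT) = 0.8869204367
Theta = -S*exp(-qT)*phi(d1)*sigma/(2*sqrt(T)) - r*K*exp(-rT)*N(d2) + q*S*exp(-qT)*N(d1)
N(d1) = 0.5889815001; N(d2) = 0.3666422730; sqrt(T) = 1.4142135624
Term 1 = -1.0300 * 1.0000000000 * 0.3889772811 * 0.4000 / (2 * 1.4142135624) = -0.0566599855
Term 2 = -0.0600 * 1.2000 * 0.8869204367 * 0.3666422730 = -0.0234131418
Term 3 = 0 (no dividend yield, q = 0)
Theta = -0.0566599855 + (-0.0234131418) + (0.0000000000) = -0.080073

Answer: Theta = -0.080073


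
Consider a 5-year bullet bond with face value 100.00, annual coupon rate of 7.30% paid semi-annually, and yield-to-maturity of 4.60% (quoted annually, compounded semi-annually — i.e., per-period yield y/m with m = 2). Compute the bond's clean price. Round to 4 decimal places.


Coupon per period c = face * coupon_rate / m = 3.650000
Periods per year m = 2; per-period yield y/m = 0.023000
Number of cashflows N = 10
Cashflows (t years, CF_t, discount factor 1/(1+y/m)^(m*t), PV):
  t = 0.5000: CF_t = 3.650000, DF = 0.977517, PV = 3.567937
  t = 1.0000: CF_t = 3.650000, DF = 0.955540, PV = 3.487720
  t = 1.5000: CF_t = 3.650000, DF = 0.934056, PV = 3.409306
  t = 2.0000: CF_t = 3.650000, DF = 0.913056, PV = 3.332655
  t = 2.5000: CF_t = 3.650000, DF = 0.892528, PV = 3.257727
  t = 3.0000: CF_t = 3.650000, DF = 0.872461, PV = 3.184484
  t = 3.5000: CF_t = 3.650000, DF = 0.852846, PV = 3.112888
  t = 4.0000: CF_t = 3.650000, DF = 0.833671, PV = 3.042901
  t = 4.5000: CF_t = 3.650000, DF = 0.814928, PV = 2.974488
  t = 5.0000: CF_t = 103.650000, DF = 0.796606, PV = 82.568229
Price P = sum_t PV_t = 111.938334

Answer: Price = 111.9383
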